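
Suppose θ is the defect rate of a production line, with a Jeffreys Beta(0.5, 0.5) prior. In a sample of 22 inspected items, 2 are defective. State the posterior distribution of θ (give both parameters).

The binomial likelihood is conjugate to the Beta prior: with 2 successes and 20 failures, the posterior is Beta(0.5+2, 0.5+20) = Beta(2.5, 20.5).

Posterior: Beta(2.5, 20.5)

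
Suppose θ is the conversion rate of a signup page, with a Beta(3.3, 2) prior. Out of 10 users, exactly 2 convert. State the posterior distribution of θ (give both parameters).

Posterior: Beta(5.3, 10)

The binomial likelihood is conjugate to the Beta prior: with 2 successes and 8 failures, the posterior is Beta(3.3+2, 2+8) = Beta(5.3, 10).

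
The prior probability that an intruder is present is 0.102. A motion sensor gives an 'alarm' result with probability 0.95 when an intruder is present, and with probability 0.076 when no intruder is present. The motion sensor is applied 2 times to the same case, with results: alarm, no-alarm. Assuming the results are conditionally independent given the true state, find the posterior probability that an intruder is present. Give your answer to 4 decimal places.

Posterior P(H) ≈ 0.0713

With H the event that an intruder is present, the joint likelihood of the observed sequence is P(data|H) = 0.95·0.05 = 0.047500 and P(data|¬H) = 0.076·0.924 = 0.070224.
Bayes: P(H|data) = 0.102·0.047500 / (0.102·0.047500 + 0.898·0.070224) = 0.0048450/0.067906 = 0.0713.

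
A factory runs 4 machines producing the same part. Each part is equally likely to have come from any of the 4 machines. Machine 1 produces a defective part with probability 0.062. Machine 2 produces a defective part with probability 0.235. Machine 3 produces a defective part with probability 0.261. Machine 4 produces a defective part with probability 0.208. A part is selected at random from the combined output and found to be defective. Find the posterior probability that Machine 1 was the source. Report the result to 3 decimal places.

P(defective|M1) = 0.062; P(defective|M2) = 0.235; P(defective|M3) = 0.261; P(defective|M4) = 0.208.
Prior × likelihood for each source: 0.25·0.062=0.01550, 0.25·0.235=0.05875, 0.25·0.261=0.06525, 0.25·0.208=0.05200. Summing gives P(defective) = 0.19150.
P(Machine 1 | defective) = 0.01550 / 0.19150 = 0.081.

Posterior probability ≈ 0.081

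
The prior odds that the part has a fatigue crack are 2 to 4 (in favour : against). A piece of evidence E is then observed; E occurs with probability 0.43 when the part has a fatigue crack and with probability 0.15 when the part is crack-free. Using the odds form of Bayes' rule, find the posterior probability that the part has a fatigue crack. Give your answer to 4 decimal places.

Prior odds = 2/4 = 0.50000.
Likelihood ratio for E = 0.43/0.15 = 2.8667.
Posterior odds = prior odds × LR = 1.4333.
Posterior probability = odds/(1+odds) = 1.4333/2.4333 = 0.5890.

Posterior probability ≈ 0.5890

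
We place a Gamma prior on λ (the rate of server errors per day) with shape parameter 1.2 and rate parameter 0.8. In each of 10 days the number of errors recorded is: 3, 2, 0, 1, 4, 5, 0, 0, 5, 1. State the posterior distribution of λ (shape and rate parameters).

Posterior: Gamma(shape=22.2, rate=10.8)

The Poisson likelihood adds the total count to the shape and the number of exposure periods to the rate. Here ∑xᵢ = 21 and n = 10, so shape 1.2→22.2 and rate 0.8→10.8.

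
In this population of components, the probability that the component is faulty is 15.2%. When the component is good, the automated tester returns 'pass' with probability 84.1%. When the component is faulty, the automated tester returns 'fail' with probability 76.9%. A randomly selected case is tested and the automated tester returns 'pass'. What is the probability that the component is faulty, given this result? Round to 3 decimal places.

P(H | E) ≈ 0.047

Write H for 'the component is faulty'. Prior odds H:¬H = 0.152/0.848 = 0.17925. For the 'pass' outcome, the likelihood ratio is 0.231/0.841 = 0.27467.
Posterior odds = 0.17925 × 0.27467 = 0.049234, so P(H|E) = 0.049234/(1+0.049234) = 0.047.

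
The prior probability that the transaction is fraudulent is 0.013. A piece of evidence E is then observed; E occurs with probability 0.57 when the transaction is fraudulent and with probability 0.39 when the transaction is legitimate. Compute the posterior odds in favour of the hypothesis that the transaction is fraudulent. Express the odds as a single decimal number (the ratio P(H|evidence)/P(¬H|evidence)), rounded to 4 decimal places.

Posterior odds ≈ 0.0193

Prior odds = 0.013/(1−0.013) = 0.013171.
Likelihood ratio for E = 0.57/0.39 = 1.4615.
Posterior odds = prior odds × LR = 0.019250.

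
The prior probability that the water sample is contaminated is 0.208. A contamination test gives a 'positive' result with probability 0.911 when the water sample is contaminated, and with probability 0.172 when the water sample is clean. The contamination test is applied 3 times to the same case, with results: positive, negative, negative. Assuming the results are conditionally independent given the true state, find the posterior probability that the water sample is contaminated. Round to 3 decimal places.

Let H be the event that the water sample is contaminated; start with P(H) = 0.208. P('positive'|H) = 0.911, P('positive'|¬H) = 0.172.
Update on result 1 ('positive'): P(H) ← 0.911·0.2080 / (0.911·0.2080 + 0.172·0.7920) = 0.18949/0.32571 = 0.5818.
Update on result 2 ('negative'): P(H) ← 0.089·0.5818 / (0.089·0.5818 + 0.828·0.4182) = 0.051777/0.39808 = 0.1301.
Update on result 3 ('negative'): P(H) ← 0.089·0.1301 / (0.089·0.1301 + 0.828·0.8699) = 0.011576/0.73188 = 0.0158.

Posterior P(H) ≈ 0.016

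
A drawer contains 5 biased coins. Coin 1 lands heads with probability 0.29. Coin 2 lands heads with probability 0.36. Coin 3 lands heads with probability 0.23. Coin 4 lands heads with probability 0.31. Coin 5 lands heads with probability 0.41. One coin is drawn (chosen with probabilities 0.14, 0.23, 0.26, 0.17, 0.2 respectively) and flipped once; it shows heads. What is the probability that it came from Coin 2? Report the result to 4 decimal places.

Posterior probability ≈ 0.2605

Tabulate prior·likelihood by source: [1] prior 0.14, lik 0.29, product 0.04060; [2] prior 0.23, lik 0.36, product 0.08280; [3] prior 0.26, lik 0.23, product 0.05980; [4] prior 0.17, lik 0.31, product 0.05270; [5] prior 0.2, lik 0.41, product 0.08200.
Normalizing constant = 0.31790; the posterior for Coin 2 is its product over the sum, 0.08280/0.31790 = 0.2605.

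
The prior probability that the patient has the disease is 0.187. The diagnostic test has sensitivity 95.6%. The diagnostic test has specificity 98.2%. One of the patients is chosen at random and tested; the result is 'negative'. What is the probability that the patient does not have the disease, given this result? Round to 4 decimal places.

P(¬H | E) ≈ 0.9898

Write H for 'the patient has the disease'. Prior odds H:¬H = 0.187/0.813 = 0.23001. For the 'negative' outcome, the likelihood ratio is 0.044/0.982 = 0.044807.
Posterior odds = 0.23001 × 0.044807 = 0.010306, so P(H|E) = 0.010306/(1+0.010306) = 0.0102. Then P(¬H|E) = 1 − 0.0102 = 0.9898.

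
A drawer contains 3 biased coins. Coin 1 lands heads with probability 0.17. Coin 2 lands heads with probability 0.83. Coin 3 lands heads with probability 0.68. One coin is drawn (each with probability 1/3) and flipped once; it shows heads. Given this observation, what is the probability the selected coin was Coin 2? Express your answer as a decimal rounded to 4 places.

Tabulate prior·likelihood by source: [1] prior 0.333333, lik 0.17, product 0.05667; [2] prior 0.333333, lik 0.83, product 0.2767; [3] prior 0.333333, lik 0.68, product 0.2267.
Normalizing constant = 0.56000; the posterior for Coin 2 is its product over the sum, 0.2767/0.56000 = 0.4940.

Posterior probability ≈ 0.4940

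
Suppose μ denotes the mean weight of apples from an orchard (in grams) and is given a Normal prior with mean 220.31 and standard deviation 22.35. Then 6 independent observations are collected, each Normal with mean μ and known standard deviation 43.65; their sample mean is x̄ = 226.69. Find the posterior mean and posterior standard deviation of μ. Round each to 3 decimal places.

Posterior mean ≈ 224.210; posterior SD ≈ 13.933

Prior precision 1/τ₀² = 1/22.35² = 0.00200191; data precision n/σ² = 6/43.65² = 0.00314907.
Posterior precision = 0.00200191 + 0.00314907 = 0.00515099, giving posterior SD = 1/√0.00515099 = 13.933.
Posterior mean = (0.00200191·220.31 + 0.00314907·226.69) / 0.00515099 = 224.210.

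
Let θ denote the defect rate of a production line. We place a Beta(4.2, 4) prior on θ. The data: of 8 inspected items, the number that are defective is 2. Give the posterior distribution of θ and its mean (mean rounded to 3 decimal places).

Posterior: Beta(6.2, 10); mean ≈ 0.383

The binomial likelihood is conjugate to the Beta prior: with 2 successes and 6 failures, the posterior is Beta(4.2+2, 4+6) = Beta(6.2, 10).
Posterior mean = α/(α+β) = 6.2/16.2 = 0.383.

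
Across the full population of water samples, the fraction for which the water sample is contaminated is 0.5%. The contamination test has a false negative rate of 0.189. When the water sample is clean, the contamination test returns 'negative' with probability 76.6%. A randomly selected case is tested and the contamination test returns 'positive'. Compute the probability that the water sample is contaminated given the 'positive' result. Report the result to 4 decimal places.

Write H for 'the water sample is contaminated'. Prior odds H:¬H = 0.005/0.995 = 0.0050251. For the 'positive' outcome, the likelihood ratio is 0.811/0.234 = 3.4658.
Posterior odds = 0.0050251 × 3.4658 = 0.017416, so P(H|E) = 0.017416/(1+0.017416) = 0.0171.

P(H | E) ≈ 0.0171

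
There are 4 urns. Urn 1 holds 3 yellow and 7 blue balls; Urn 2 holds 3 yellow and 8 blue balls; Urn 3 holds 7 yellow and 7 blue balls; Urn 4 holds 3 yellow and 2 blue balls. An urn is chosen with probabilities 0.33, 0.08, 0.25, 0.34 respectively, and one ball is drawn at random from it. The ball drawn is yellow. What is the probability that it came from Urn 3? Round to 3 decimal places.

Posterior probability ≈ 0.278

P(yellow|Urn 1) = 0.3; P(yellow|Urn 2) = 0.2727; P(yellow|Urn 3) = 0.5; P(yellow|Urn 4) = 0.6.
Prior × likelihood for each source: 0.33·0.3=0.09900, 0.08·0.2727=0.02182, 0.25·0.5=0.1250, 0.34·0.6=0.2040. Summing gives P(yellow) = 0.44982.
P(Urn 3 | yellow) = 0.1250 / 0.44982 = 0.278.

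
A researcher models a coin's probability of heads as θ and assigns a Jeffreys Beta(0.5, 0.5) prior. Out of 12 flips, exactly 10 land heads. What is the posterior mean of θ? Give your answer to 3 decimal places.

Posterior mean ≈ 0.808

Observing 10 successes and 2 failures updates Beta(0.5, 0.5) by adding the success and failure counts to the two shape parameters: α = 0.5+10 = 10.5, β = 0.5+2 = 2.5.
Posterior mean = α/(α+β) = 10.5/13 = 0.808.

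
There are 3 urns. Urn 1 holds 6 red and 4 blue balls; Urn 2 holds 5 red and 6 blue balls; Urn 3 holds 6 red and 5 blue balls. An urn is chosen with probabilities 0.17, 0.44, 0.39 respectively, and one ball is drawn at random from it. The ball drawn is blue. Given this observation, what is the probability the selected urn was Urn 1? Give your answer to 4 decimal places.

Posterior probability ≈ 0.1401

P(blue|Urn 1) = 0.4; P(blue|Urn 2) = 0.5455; P(blue|Urn 3) = 0.4545.
Prior × likelihood for each source: 0.17·0.4=0.06800, 0.44·0.5455=0.2400, 0.39·0.4545=0.1773. Summing gives P(blue) = 0.48527.
P(Urn 1 | blue) = 0.06800 / 0.48527 = 0.1401.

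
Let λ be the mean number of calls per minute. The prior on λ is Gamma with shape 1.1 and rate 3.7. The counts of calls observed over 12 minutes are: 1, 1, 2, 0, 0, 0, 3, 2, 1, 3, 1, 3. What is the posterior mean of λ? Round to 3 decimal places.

The Poisson likelihood adds the total count to the shape and the number of exposure periods to the rate. Here ∑xᵢ = 17 and n = 12, so shape 1.1→18.1 and rate 3.7→15.7.
Posterior mean = shape/rate = 18.1/15.7 = 1.153.

Posterior mean ≈ 1.153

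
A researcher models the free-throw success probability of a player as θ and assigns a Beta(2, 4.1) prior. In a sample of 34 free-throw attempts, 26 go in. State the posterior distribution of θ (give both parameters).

The binomial likelihood is conjugate to the Beta prior: with 26 successes and 8 failures, the posterior is Beta(2+26, 4.1+8) = Beta(28, 12.1).

Posterior: Beta(28, 12.1)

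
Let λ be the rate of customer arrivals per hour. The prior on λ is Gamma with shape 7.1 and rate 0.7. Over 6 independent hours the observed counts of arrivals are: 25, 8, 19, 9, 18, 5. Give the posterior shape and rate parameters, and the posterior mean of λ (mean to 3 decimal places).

Posterior: Gamma(shape=91.1, rate=6.7); mean ≈ 13.597

Total count ∑xᵢ = 84 over n = 6 hours.
Gamma is conjugate to the Poisson likelihood: posterior is Gamma(shape = 7.1+84 = 91.1, rate = 0.7+6 = 6.7).
E[λ | data] = 91.1/6.7 = 13.597.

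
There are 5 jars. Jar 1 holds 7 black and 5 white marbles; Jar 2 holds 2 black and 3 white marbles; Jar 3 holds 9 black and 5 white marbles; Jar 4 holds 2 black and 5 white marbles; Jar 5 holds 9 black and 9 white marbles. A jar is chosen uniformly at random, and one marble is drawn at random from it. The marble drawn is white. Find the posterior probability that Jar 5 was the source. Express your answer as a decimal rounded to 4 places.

Posterior probability ≈ 0.1932

Tabulate prior·likelihood by source: [1] prior 0.2, lik 0.4167, product 0.08333; [2] prior 0.2, lik 0.6, product 0.1200; [3] prior 0.2, lik 0.3571, product 0.07143; [4] prior 0.2, lik 0.7143, product 0.1429; [5] prior 0.2, lik 0.5, product 0.1000.
Normalizing constant = 0.51762; the posterior for Jar 5 is its product over the sum, 0.1000/0.51762 = 0.1932.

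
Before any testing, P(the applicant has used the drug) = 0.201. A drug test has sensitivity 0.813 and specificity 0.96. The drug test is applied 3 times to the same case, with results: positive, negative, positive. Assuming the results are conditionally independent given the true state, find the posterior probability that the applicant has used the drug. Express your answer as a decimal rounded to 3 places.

With H the event that the applicant has used the drug, the joint likelihood of the observed sequence is P(data|H) = 0.813·0.187·0.813 = 0.12360 and P(data|¬H) = 0.04·0.96·0.04 = 0.0015360.
Bayes: P(H|data) = 0.201·0.12360 / (0.201·0.12360 + 0.799·0.0015360) = 0.024844/0.026071 = 0.9529.

Posterior P(H) ≈ 0.953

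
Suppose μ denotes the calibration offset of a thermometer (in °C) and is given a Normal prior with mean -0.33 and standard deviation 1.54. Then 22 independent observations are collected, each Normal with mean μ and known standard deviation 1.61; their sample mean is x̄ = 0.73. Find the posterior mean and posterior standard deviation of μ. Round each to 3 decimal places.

With known σ, the Normal prior is conjugate. Weight on the data is w = (n/σ²)/(n/σ² + 1/τ₀²) = 8.48733/(8.48733+0.421656) = 0.95267.
Posterior mean = w·x̄ + (1−w)·μ₀ = 0.95267·0.73 + 0.047329·-0.33 = 0.680. Posterior variance = 1/(8.48733+0.421656) = 0.112246, so SD = 0.335.

Posterior mean ≈ 0.680; posterior SD ≈ 0.335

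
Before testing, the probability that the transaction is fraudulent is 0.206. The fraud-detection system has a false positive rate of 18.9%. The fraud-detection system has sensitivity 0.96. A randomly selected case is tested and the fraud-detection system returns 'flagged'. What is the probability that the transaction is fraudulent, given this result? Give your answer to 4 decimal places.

P(H | E) ≈ 0.5686

Let H be the event that the transaction is fraudulent. P(H) = 0.206, so P(¬H) = 0.794. With E the 'flagged' result, P(E|H) = 0.96 and P(E|¬H) = 0.189.
P(E) = 0.96·0.206 + 0.189·0.794 = 0.19776 + 0.15007 = 0.34783.
By Bayes' theorem, P(H|E) = 0.19776 / 0.34783 = 0.5686.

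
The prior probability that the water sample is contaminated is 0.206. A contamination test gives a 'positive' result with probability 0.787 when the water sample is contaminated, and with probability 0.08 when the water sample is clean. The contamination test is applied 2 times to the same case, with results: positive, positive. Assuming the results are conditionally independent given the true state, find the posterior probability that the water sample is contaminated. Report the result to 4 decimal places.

Posterior P(H) ≈ 0.9617

With H the event that the water sample is contaminated, the joint likelihood of the observed sequence is P(data|H) = 0.787·0.787 = 0.61937 and P(data|¬H) = 0.08·0.08 = 0.0064000.
Bayes: P(H|data) = 0.206·0.61937 / (0.206·0.61937 + 0.794·0.0064000) = 0.12759/0.13267 = 0.9617.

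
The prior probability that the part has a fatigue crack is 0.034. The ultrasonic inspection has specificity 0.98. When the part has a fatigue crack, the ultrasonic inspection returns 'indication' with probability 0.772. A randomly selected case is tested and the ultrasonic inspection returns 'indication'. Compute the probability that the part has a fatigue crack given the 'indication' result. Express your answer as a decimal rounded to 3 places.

P(H | E) ≈ 0.576

Let H be the event that the part has a fatigue crack. P(H) = 0.034, so P(¬H) = 0.966. With E the 'indication' result, P(E|H) = 0.772 and P(E|¬H) = 0.02.
P(E) = 0.772·0.034 + 0.02·0.966 = 0.026248 + 0.019320 = 0.045568.
By Bayes' theorem, P(H|E) = 0.026248 / 0.045568 = 0.576.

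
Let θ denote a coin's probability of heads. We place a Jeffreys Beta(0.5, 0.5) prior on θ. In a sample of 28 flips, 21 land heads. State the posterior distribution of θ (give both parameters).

Posterior: Beta(21.5, 7.5)

Observing 21 successes and 7 failures updates Beta(0.5, 0.5) by adding the success and failure counts to the two shape parameters: α = 0.5+21 = 21.5, β = 0.5+7 = 7.5.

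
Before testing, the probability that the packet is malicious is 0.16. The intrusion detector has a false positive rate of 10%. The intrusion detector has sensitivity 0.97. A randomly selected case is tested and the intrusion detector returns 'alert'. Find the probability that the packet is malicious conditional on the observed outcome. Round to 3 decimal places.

Let H be the event that the packet is malicious. P(H) = 0.16, so P(¬H) = 0.84. With E the 'alert' result, P(E|H) = 0.97 and P(E|¬H) = 0.1.
P(E) = 0.97·0.16 + 0.1·0.84 = 0.15520 + 0.084000 = 0.23920.
By Bayes' theorem, P(H|E) = 0.15520 / 0.23920 = 0.649.

P(H | E) ≈ 0.649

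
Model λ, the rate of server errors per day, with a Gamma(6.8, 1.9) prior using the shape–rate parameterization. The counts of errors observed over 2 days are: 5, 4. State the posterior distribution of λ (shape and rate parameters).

Posterior: Gamma(shape=15.8, rate=3.9)

Total count ∑xᵢ = 9 over n = 2 days.
Gamma is conjugate to the Poisson likelihood: posterior is Gamma(shape = 6.8+9 = 15.8, rate = 1.9+2 = 3.9).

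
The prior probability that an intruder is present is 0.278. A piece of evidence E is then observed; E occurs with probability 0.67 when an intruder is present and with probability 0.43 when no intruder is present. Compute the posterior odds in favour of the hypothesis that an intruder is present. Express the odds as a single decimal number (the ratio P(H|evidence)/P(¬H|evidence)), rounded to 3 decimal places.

Prior odds = 0.278/(1−0.278) = 0.38504. In log-odds, ln(0.38504) = -0.95440.
Add log likelihood ratio: ln(1.5581) = 0.44349.
Posterior log-odds = -0.51091, so posterior odds = exp(-0.51091) = 0.59995.

Posterior odds ≈ 0.600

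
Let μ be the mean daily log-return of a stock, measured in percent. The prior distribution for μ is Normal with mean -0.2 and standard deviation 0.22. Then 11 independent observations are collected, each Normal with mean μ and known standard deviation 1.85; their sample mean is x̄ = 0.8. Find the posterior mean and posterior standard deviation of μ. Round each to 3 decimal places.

Posterior mean ≈ -0.065; posterior SD ≈ 0.205

With known σ, the Normal prior is conjugate. Weight on the data is w = (n/σ²)/(n/σ² + 1/τ₀²) = 3.21402/(3.21402+20.6612) = 0.13462.
Posterior mean = w·x̄ + (1−w)·μ₀ = 0.13462·0.8 + 0.86538·-0.2 = -0.065. Posterior variance = 1/(3.21402+20.6612) = 0.0418845, so SD = 0.205.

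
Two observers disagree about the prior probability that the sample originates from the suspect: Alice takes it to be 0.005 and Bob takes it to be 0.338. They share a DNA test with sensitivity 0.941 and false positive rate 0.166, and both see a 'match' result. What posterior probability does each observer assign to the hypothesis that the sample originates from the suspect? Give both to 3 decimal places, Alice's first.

The likelihood ratio for a 'match' result is 0.941/0.166 = 5.6687.
Alice: prior odds 0.005/0.995 = 0.0050251; posterior odds 0.028486; posterior probability 0.028.
Bob: prior odds 0.338/0.662 = 0.51057; posterior odds 2.8943; posterior probability 0.743.

Alice: 0.028; Bob: 0.743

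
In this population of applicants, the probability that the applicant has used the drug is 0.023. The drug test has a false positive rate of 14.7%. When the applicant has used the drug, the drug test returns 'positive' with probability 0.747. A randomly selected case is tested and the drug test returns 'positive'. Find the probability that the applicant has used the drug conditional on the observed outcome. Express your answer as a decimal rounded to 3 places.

P(H | E) ≈ 0.107

Write H for 'the applicant has used the drug'. Prior odds H:¬H = 0.023/0.977 = 0.023541. For the 'positive' outcome, the likelihood ratio is 0.747/0.147 = 5.0816.
Posterior odds = 0.023541 × 5.0816 = 0.11963, so P(H|E) = 0.11963/(1+0.11963) = 0.107.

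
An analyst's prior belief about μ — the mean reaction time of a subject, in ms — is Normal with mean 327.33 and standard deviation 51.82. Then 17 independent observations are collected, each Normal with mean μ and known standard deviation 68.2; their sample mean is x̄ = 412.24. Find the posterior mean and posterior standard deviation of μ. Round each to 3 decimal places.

Prior precision 1/τ₀² = 1/51.82² = 0.00037240; data precision n/σ² = 17/68.2² = 0.00365494.
Posterior precision = 0.00037240 + 0.00365494 = 0.00402734, giving posterior SD = 1/√0.00402734 = 15.758.
Posterior mean = (0.00037240·327.33 + 0.00365494·412.24) / 0.00402734 = 404.389.

Posterior mean ≈ 404.389; posterior SD ≈ 15.758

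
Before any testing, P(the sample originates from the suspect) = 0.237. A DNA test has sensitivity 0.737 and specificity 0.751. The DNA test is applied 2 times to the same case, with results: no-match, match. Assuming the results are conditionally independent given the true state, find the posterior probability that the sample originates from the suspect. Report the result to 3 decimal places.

With H the event that the sample originates from the suspect, the joint likelihood of the observed sequence is P(data|H) = 0.263·0.737 = 0.19383 and P(data|¬H) = 0.751·0.249 = 0.18700.
Bayes: P(H|data) = 0.237·0.19383 / (0.237·0.19383 + 0.763·0.18700) = 0.045938/0.18862 = 0.2435.

Posterior P(H) ≈ 0.244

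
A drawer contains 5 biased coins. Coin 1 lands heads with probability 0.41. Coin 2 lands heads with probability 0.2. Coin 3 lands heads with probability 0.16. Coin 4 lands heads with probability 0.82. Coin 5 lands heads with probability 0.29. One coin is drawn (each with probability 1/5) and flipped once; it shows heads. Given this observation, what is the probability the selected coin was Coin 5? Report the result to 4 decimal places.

Posterior probability ≈ 0.1543

P(heads|C1) = 0.41; P(heads|C2) = 0.2; P(heads|C3) = 0.16; P(heads|C4) = 0.82; P(heads|C5) = 0.29.
Prior × likelihood for each source: 0.2·0.41=0.08200, 0.2·0.2=0.04000, 0.2·0.16=0.03200, 0.2·0.82=0.1640, 0.2·0.29=0.05800. Summing gives P(heads) = 0.37600.
P(Coin 5 | heads) = 0.05800 / 0.37600 = 0.1543.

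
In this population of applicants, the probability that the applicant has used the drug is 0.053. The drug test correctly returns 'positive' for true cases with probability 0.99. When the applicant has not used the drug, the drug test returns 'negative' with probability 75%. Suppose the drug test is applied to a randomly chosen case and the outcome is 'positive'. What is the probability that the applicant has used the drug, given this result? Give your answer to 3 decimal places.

Write H for 'the applicant has used the drug'. Prior odds H:¬H = 0.053/0.947 = 0.055966. For the 'positive' outcome, the likelihood ratio is 0.99/0.25 = 3.9600.
Posterior odds = 0.055966 × 3.9600 = 0.22163, so P(H|E) = 0.22163/(1+0.22163) = 0.181.

P(H | E) ≈ 0.181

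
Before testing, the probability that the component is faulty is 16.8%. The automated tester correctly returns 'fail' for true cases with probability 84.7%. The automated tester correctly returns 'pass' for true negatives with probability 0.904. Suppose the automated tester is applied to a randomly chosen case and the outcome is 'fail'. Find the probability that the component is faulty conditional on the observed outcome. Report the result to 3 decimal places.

Let H be the event that the component is faulty. P(H) = 0.168, so P(¬H) = 0.832. With E the 'fail' result, P(E|H) = 0.847 and P(E|¬H) = 0.096.
P(E) = 0.847·0.168 + 0.096·0.832 = 0.14230 + 0.079872 = 0.22217.
By Bayes' theorem, P(H|E) = 0.14230 / 0.22217 = 0.640.

P(H | E) ≈ 0.640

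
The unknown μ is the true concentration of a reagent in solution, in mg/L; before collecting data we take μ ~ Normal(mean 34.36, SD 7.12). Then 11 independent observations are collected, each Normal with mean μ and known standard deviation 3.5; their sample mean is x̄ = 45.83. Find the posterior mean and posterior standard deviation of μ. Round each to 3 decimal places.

Posterior mean ≈ 45.583; posterior SD ≈ 1.044

With known σ, the Normal prior is conjugate. Weight on the data is w = (n/σ²)/(n/σ² + 1/τ₀²) = 0.897959/(0.897959+0.0197260) = 0.97850.
Posterior mean = w·x̄ + (1−w)·μ₀ = 0.97850·45.83 + 0.021495·34.36 = 45.583. Posterior variance = 1/(0.897959+0.0197260) = 1.08970, so SD = 1.044.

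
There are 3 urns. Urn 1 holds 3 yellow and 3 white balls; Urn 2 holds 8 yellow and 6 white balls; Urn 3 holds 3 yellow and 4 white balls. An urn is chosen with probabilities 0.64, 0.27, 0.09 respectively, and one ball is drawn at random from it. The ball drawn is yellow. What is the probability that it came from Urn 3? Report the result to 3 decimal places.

P(yellow|Urn 1) = 0.5; P(yellow|Urn 2) = 0.5714; P(yellow|Urn 3) = 0.4286.
Prior × likelihood for each source: 0.64·0.5=0.3200, 0.27·0.5714=0.1543, 0.09·0.4286=0.03857. Summing gives P(yellow) = 0.51286.
P(Urn 3 | yellow) = 0.03857 / 0.51286 = 0.075.

Posterior probability ≈ 0.075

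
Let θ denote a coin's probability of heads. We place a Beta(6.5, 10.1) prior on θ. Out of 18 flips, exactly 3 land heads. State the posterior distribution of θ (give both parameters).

Posterior: Beta(9.5, 25.1)

The binomial likelihood is conjugate to the Beta prior: with 3 successes and 15 failures, the posterior is Beta(6.5+3, 10.1+15) = Beta(9.5, 25.1).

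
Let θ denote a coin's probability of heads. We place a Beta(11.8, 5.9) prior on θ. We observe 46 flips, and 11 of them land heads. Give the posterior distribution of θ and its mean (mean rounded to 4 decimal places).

Posterior: Beta(22.8, 40.9); mean ≈ 0.3579

Observing 11 successes and 35 failures updates Beta(11.8, 5.9) by adding the success and failure counts to the two shape parameters: α = 11.8+11 = 22.8, β = 5.9+35 = 40.9.
Posterior mean = α/(α+β) = 22.8/63.7 = 0.3579.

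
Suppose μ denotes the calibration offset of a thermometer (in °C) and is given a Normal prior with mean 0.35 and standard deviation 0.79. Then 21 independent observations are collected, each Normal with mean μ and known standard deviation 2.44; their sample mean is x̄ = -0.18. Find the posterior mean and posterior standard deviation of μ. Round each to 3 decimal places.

With known σ, the Normal prior is conjugate. Weight on the data is w = (n/σ²)/(n/σ² + 1/τ₀²) = 3.52728/(3.52728+1.60231) = 0.68763.
Posterior mean = w·x̄ + (1−w)·μ₀ = 0.68763·-0.18 + 0.31237·0.35 = -0.014. Posterior variance = 1/(3.52728+1.60231) = 0.194948, so SD = 0.442.

Posterior mean ≈ -0.014; posterior SD ≈ 0.442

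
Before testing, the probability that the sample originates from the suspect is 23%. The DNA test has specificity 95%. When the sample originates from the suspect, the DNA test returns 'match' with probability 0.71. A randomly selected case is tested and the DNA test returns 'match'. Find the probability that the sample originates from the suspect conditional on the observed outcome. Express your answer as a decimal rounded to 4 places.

P(H | E) ≈ 0.8092

Let H be the event that the sample originates from the suspect. P(H) = 0.23, so P(¬H) = 0.77. With E the 'match' result, P(E|H) = 0.71 and P(E|¬H) = 0.05.
P(E) = 0.71·0.23 + 0.05·0.77 = 0.16330 + 0.038500 = 0.20180.
By Bayes' theorem, P(H|E) = 0.16330 / 0.20180 = 0.8092.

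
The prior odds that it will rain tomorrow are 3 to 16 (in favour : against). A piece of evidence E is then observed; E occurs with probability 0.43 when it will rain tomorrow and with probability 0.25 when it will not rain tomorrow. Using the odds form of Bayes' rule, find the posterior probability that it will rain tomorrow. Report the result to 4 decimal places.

Posterior probability ≈ 0.2439

Prior odds = 3/16 = 0.18750.
Likelihood ratio for E = 0.43/0.25 = 1.7200.
Posterior odds = prior odds × LR = 0.32250.
Posterior probability = odds/(1+odds) = 0.32250/1.3225 = 0.2439.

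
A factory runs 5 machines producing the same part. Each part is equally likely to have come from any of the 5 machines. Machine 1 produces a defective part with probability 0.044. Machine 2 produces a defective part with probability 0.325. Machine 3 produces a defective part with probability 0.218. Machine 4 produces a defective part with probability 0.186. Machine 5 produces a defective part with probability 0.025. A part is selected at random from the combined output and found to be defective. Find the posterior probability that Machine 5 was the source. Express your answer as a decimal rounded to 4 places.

Tabulate prior·likelihood by source: [1] prior 0.2, lik 0.044, product 0.008800; [2] prior 0.2, lik 0.325, product 0.06500; [3] prior 0.2, lik 0.218, product 0.04360; [4] prior 0.2, lik 0.186, product 0.03720; [5] prior 0.2, lik 0.025, product 0.005000.
Normalizing constant = 0.15960; the posterior for Machine 5 is its product over the sum, 0.005000/0.15960 = 0.0313.

Posterior probability ≈ 0.0313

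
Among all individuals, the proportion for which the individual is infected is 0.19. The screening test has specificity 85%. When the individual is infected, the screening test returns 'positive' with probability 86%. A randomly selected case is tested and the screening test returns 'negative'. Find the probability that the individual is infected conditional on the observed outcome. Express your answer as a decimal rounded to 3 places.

P(H | E) ≈ 0.037

Write H for 'the individual is infected'. Prior odds H:¬H = 0.19/0.81 = 0.23457. For the 'negative' outcome, the likelihood ratio is 0.14/0.85 = 0.16471.
Posterior odds = 0.23457 × 0.16471 = 0.038635, so P(H|E) = 0.038635/(1+0.038635) = 0.037.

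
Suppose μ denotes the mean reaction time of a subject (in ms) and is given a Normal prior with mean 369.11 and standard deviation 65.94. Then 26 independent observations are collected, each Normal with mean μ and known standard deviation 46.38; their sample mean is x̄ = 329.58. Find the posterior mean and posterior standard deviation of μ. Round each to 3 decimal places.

Posterior mean ≈ 330.318; posterior SD ≈ 9.011

With known σ, the Normal prior is conjugate. Weight on the data is w = (n/σ²)/(n/σ² + 1/τ₀²) = 0.0120868/(0.0120868+0.00022999) = 0.98133.
Posterior mean = w·x̄ + (1−w)·μ₀ = 0.98133·329.58 + 0.018673·369.11 = 330.318. Posterior variance = 1/(0.0120868+0.00022999) = 81.1899, so SD = 9.011.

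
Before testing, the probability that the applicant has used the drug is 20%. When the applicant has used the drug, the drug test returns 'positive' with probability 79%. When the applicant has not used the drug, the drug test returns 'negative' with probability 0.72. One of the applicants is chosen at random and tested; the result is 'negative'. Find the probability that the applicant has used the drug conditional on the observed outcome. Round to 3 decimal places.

P(H | E) ≈ 0.068

Write H for 'the applicant has used the drug'. Prior odds H:¬H = 0.2/0.8 = 0.25000. For the 'negative' outcome, the likelihood ratio is 0.21/0.72 = 0.29167.
Posterior odds = 0.25000 × 0.29167 = 0.072917, so P(H|E) = 0.072917/(1+0.072917) = 0.068.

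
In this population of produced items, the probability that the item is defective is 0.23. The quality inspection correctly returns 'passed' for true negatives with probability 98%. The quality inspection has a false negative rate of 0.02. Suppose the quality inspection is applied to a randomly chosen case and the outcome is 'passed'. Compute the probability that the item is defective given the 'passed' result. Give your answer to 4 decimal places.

Write H for 'the item is defective'. Prior odds H:¬H = 0.23/0.77 = 0.29870. For the 'passed' outcome, the likelihood ratio is 0.02/0.98 = 0.020408.
Posterior odds = 0.29870 × 0.020408 = 0.0060959, so P(H|E) = 0.0060959/(1+0.0060959) = 0.0061.

P(H | E) ≈ 0.0061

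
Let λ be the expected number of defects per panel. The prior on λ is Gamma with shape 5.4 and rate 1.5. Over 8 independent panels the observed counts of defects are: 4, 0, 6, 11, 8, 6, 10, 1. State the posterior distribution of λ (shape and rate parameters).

Posterior: Gamma(shape=51.4, rate=9.5)

Total count ∑xᵢ = 46 over n = 8 panels.
Gamma is conjugate to the Poisson likelihood: posterior is Gamma(shape = 5.4+46 = 51.4, rate = 1.5+8 = 9.5).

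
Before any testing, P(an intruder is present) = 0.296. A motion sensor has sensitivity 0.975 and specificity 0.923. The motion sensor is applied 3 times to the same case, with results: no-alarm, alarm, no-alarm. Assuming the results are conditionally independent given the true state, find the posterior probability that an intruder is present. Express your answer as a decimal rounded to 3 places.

Posterior P(H) ≈ 0.004

With H the event that an intruder is present, the joint likelihood of the observed sequence is P(data|H) = 0.025·0.975·0.025 = 0.00060938 and P(data|¬H) = 0.923·0.077·0.923 = 0.065599.
Bayes: P(H|data) = 0.296·0.00060938 / (0.296·0.00060938 + 0.704·0.065599) = 0.00018038/0.046362 = 0.0039.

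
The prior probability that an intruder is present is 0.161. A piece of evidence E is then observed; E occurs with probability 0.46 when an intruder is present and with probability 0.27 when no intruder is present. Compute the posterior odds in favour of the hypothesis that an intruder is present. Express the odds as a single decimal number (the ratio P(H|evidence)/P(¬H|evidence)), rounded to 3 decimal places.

Prior odds = 0.161/(1−0.161) = 0.19190. In log-odds, ln(0.19190) = -1.6508.
Add log likelihood ratio: ln(1.7037) = 0.53280.
Posterior log-odds = -1.1180, so posterior odds = exp(-1.1180) = 0.32693.

Posterior odds ≈ 0.327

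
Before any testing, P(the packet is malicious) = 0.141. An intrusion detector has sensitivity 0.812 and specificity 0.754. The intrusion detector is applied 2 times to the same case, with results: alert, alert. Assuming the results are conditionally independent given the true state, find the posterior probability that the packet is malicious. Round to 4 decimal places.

Let H be the event that the packet is malicious; start with P(H) = 0.141. P('alert'|H) = 0.812, P('alert'|¬H) = 0.246.
Update on result 1 ('alert'): P(H) ← 0.812·0.1410 / (0.812·0.1410 + 0.246·0.8590) = 0.11449/0.32581 = 0.3514.
Update on result 2 ('alert'): P(H) ← 0.812·0.3514 / (0.812·0.3514 + 0.246·0.6486) = 0.28535/0.44490 = 0.6414.

Posterior P(H) ≈ 0.6414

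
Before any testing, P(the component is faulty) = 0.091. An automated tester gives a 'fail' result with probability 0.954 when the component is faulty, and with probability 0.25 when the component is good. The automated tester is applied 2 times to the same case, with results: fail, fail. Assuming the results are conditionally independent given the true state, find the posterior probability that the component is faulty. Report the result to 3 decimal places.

Posterior P(H) ≈ 0.593

With H the event that the component is faulty, the joint likelihood of the observed sequence is P(data|H) = 0.954·0.954 = 0.91012 and P(data|¬H) = 0.25·0.25 = 0.062500.
Bayes: P(H|data) = 0.091·0.91012 / (0.091·0.91012 + 0.909·0.062500) = 0.082821/0.13963 = 0.5931.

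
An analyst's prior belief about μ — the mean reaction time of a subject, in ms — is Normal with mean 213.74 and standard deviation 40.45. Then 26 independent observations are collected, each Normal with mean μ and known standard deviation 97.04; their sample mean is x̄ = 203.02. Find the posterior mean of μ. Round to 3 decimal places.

With known σ, the Normal prior is conjugate. Weight on the data is w = (n/σ²)/(n/σ² + 1/τ₀²) = 0.00276103/(0.00276103+0.00061117) = 0.81876.
Posterior mean = w·x̄ + (1−w)·μ₀ = 0.81876·203.02 + 0.18124·213.74 = 204.963.

Posterior mean ≈ 204.963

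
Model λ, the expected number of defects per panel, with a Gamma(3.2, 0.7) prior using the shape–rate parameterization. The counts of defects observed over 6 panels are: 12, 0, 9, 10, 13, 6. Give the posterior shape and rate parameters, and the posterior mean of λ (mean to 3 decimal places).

Posterior: Gamma(shape=53.2, rate=6.7); mean ≈ 7.940

Total count ∑xᵢ = 50 over n = 6 panels.
Gamma is conjugate to the Poisson likelihood: posterior is Gamma(shape = 3.2+50 = 53.2, rate = 0.7+6 = 6.7).
E[λ | data] = 53.2/6.7 = 7.940.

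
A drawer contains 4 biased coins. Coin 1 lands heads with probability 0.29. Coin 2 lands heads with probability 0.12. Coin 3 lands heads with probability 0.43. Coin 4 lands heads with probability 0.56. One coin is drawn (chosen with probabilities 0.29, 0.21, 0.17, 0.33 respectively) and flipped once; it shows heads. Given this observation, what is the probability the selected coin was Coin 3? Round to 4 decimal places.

Tabulate prior·likelihood by source: [1] prior 0.29, lik 0.29, product 0.08410; [2] prior 0.21, lik 0.12, product 0.02520; [3] prior 0.17, lik 0.43, product 0.07310; [4] prior 0.33, lik 0.56, product 0.1848.
Normalizing constant = 0.36720; the posterior for Coin 3 is its product over the sum, 0.07310/0.36720 = 0.1991.

Posterior probability ≈ 0.1991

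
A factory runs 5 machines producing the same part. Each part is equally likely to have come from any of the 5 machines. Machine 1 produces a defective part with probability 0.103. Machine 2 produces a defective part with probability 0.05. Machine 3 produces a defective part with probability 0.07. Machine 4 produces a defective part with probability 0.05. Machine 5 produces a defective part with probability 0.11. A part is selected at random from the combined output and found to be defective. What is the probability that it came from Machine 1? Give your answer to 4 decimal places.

P(defective|M1) = 0.103; P(defective|M2) = 0.05; P(defective|M3) = 0.07; P(defective|M4) = 0.05; P(defective|M5) = 0.11.
Prior × likelihood for each source: 0.2·0.103=0.02060, 0.2·0.05=0.01000, 0.2·0.07=0.01400, 0.2·0.05=0.01000, 0.2·0.11=0.02200. Summing gives P(defective) = 0.076600.
P(Machine 1 | defective) = 0.02060 / 0.076600 = 0.2689.

Posterior probability ≈ 0.2689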